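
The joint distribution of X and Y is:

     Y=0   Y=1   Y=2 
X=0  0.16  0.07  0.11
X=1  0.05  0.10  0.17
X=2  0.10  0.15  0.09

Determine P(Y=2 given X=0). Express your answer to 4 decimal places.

0.3235

P(X=0) = 0.16 + 0.07 + 0.11 = 0.34.
P(Y=2 | X=0) = 0.11/0.34 = 0.3235.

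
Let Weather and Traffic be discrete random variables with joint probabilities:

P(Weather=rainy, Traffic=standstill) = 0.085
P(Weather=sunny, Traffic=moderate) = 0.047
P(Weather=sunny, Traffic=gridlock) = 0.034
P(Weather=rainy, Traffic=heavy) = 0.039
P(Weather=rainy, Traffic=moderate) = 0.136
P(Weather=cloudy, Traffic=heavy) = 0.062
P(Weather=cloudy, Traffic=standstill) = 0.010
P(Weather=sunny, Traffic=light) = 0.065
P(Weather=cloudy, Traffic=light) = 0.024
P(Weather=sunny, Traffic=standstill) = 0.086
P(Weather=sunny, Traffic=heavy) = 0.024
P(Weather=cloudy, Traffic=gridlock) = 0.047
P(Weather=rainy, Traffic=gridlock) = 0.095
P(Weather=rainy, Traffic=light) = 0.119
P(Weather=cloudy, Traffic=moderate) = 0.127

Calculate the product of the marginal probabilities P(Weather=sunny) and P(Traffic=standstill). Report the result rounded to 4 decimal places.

P(Weather=sunny) = 0.065 + 0.047 + 0.024 + 0.034 + 0.086 = 0.256.
P(Traffic=standstill) = 0.086 + 0.010 + 0.085 = 0.181.
Product: 0.256 × 0.181 = 0.0463.

0.0463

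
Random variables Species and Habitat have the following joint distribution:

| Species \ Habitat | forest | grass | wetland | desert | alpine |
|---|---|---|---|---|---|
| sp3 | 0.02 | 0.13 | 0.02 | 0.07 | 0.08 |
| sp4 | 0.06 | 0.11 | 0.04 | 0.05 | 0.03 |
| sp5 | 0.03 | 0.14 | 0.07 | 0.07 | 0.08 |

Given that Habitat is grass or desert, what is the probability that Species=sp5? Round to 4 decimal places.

P(Habitat=grass) = 0.13 + 0.11 + 0.14 = 0.38.
P(Habitat=desert) = 0.07 + 0.05 + 0.07 = 0.19.
P(Habitat ∈ {grass, desert}) = 0.38 + 0.19 = 0.57; P(Species=sp5, Habitat ∈ {grass, desert}) = 0.14 + 0.07 = 0.21.
P(Species=sp5 | Habitat ∈ {grass, desert}) = 0.21/0.57 = 0.3684.

0.3684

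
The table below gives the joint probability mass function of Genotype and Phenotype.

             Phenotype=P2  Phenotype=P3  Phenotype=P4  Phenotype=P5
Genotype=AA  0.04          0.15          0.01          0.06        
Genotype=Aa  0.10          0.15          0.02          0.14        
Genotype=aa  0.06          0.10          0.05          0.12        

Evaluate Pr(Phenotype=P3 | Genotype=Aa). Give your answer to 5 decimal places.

0.36585

P(Genotype=Aa) = 0.10 + 0.15 + 0.02 + 0.14 = 0.41.
P(Phenotype=P3 | Genotype=Aa) = 0.15/0.41 = 0.36585.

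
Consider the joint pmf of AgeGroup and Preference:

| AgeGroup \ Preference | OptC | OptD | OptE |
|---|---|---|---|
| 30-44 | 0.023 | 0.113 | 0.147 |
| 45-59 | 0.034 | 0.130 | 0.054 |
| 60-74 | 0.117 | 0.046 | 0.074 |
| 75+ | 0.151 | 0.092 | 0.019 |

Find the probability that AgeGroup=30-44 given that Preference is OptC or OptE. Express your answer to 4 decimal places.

P(Preference=OptC) = 0.023 + 0.034 + 0.117 + 0.151 = 0.325.
P(Preference=OptE) = 0.147 + 0.054 + 0.074 + 0.019 = 0.294.
P(Preference ∈ {OptC, OptE}) = 0.325 + 0.294 = 0.619; P(AgeGroup=30-44, Preference ∈ {OptC, OptE}) = 0.023 + 0.147 = 0.170.
P(AgeGroup=30-44 | Preference ∈ {OptC, OptE}) = 0.170/0.619 = 0.2746.

0.2746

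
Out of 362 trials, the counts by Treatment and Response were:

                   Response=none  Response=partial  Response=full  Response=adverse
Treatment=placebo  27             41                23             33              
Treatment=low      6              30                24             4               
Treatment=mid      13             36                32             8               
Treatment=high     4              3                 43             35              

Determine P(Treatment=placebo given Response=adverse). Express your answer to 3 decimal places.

Total with Response=adverse: 33 + 4 + 8 + 35 = 80.
P(Treatment=placebo | Response=adverse) = 33/80 = 0.413.

0.413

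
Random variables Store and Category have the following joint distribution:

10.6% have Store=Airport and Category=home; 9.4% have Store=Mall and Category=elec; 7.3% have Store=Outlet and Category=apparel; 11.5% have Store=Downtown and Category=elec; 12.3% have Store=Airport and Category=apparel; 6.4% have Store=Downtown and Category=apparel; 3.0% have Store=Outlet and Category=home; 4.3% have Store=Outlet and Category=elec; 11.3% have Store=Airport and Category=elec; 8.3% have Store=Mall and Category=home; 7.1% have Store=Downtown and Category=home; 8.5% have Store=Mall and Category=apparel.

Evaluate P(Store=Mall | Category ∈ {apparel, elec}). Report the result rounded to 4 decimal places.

0.2521

P(Category=apparel) = 0.064 + 0.085 + 0.123 + 0.073 = 0.345.
P(Category=elec) = 0.115 + 0.094 + 0.113 + 0.043 = 0.365.
P(Category ∈ {apparel, elec}) = 0.345 + 0.365 = 0.710; P(Store=Mall, Category ∈ {apparel, elec}) = 0.085 + 0.094 = 0.179.
P(Store=Mall | Category ∈ {apparel, elec}) = 0.179/0.710 = 0.2521.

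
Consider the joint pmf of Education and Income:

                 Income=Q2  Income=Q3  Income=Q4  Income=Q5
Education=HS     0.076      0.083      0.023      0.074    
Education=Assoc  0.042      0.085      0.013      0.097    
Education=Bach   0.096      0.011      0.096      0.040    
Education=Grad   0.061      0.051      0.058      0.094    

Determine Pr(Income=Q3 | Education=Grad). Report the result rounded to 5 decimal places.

P(Education=Grad) = 0.061 + 0.051 + 0.058 + 0.094 = 0.264.
P(Income=Q3 | Education=Grad) = 0.051/0.264 = 0.19318.

0.19318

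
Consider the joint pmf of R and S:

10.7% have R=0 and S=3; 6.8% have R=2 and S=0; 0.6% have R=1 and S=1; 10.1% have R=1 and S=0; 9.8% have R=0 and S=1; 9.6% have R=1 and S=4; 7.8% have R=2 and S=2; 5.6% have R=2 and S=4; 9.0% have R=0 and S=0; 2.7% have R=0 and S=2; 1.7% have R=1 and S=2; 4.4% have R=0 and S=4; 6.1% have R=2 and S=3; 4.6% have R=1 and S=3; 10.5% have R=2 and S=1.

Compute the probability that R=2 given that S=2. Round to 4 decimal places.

0.6393

P(S=2) = 0.027 + 0.017 + 0.078 = 0.122.
P(R=2 | S=2) = 0.078/0.122 = 0.6393.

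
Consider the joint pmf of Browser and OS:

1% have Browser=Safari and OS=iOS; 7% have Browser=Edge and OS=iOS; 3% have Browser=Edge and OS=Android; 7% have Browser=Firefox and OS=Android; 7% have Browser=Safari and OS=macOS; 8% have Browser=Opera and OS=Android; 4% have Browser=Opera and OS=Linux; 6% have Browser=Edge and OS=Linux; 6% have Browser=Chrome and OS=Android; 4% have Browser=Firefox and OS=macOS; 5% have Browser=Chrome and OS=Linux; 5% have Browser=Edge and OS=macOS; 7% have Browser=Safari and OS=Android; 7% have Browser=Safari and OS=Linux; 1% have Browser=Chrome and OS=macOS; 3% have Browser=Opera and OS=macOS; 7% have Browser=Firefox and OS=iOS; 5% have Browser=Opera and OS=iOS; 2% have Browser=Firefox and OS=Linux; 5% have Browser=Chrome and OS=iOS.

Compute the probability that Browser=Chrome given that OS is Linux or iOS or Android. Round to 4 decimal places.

P(OS=Linux) = 0.05 + 0.02 + 0.07 + 0.06 + 0.04 = 0.24.
P(OS=iOS) = 0.05 + 0.07 + 0.01 + 0.07 + 0.05 = 0.25.
P(OS=Android) = 0.06 + 0.07 + 0.07 + 0.03 + 0.08 = 0.31.
P(OS ∈ {Linux, iOS, Android}) = 0.24 + 0.25 + 0.31 = 0.80; P(Browser=Chrome, OS ∈ {Linux, iOS, Android}) = 0.05 + 0.05 + 0.06 = 0.16.
P(Browser=Chrome | OS ∈ {Linux, iOS, Android}) = 0.16/0.80 = 0.2000.

0.2000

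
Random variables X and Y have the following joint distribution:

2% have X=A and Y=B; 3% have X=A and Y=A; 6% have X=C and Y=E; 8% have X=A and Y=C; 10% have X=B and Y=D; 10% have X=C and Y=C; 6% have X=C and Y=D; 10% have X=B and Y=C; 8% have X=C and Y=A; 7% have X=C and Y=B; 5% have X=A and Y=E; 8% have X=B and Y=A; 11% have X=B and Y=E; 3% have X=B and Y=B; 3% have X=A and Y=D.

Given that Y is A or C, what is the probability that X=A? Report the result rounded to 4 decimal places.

P(Y=A) = 0.03 + 0.08 + 0.08 = 0.19.
P(Y=C) = 0.08 + 0.10 + 0.10 = 0.28.
P(Y ∈ {A, C}) = 0.19 + 0.28 = 0.47; P(X=A, Y ∈ {A, C}) = 0.03 + 0.08 = 0.11.
P(X=A | Y ∈ {A, C}) = 0.11/0.47 = 0.2340.

0.2340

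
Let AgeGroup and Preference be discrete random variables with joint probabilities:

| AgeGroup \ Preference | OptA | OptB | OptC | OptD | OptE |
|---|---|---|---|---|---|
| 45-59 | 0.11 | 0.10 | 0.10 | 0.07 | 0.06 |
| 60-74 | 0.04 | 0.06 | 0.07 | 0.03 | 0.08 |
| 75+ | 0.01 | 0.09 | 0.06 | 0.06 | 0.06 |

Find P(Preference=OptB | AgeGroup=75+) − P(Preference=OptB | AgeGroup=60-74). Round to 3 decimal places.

P(AgeGroup=75+) = 0.01 + 0.09 + 0.06 + 0.06 + 0.06 = 0.28; P(Preference=OptB | AgeGroup=75+) = 0.09/0.28 = 0.3214.
P(AgeGroup=60-74) = 0.04 + 0.06 + 0.07 + 0.03 + 0.08 = 0.28; P(Preference=OptB | AgeGroup=60-74) = 0.06/0.28 = 0.2143.
Difference = 0.107.

0.107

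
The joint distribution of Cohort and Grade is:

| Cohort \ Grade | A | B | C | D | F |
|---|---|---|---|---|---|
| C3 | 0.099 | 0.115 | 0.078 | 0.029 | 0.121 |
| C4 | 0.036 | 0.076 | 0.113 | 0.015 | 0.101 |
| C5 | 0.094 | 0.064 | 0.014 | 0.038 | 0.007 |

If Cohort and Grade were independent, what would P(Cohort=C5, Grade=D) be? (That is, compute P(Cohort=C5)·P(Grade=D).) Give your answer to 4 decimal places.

P(Cohort=C5) = 0.094 + 0.064 + 0.014 + 0.038 + 0.007 = 0.217.
P(Grade=D) = 0.029 + 0.015 + 0.038 = 0.082.
Product: 0.217 × 0.082 = 0.0178.

0.0178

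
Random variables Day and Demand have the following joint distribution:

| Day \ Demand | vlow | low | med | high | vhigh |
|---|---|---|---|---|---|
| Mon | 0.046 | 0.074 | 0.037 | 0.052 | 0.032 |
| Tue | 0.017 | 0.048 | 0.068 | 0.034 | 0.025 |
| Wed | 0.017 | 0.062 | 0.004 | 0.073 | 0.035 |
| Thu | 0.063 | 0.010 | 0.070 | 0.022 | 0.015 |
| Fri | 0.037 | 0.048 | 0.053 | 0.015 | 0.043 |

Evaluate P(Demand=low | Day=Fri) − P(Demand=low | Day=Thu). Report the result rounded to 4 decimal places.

0.1893

P(Day=Fri) = 0.037 + 0.048 + 0.053 + 0.015 + 0.043 = 0.196; P(Demand=low | Day=Fri) = 0.048/0.196 = 0.24490.
P(Day=Thu) = 0.063 + 0.010 + 0.070 + 0.022 + 0.015 = 0.180; P(Demand=low | Day=Thu) = 0.010/0.180 = 0.05556.
Difference = 0.1893.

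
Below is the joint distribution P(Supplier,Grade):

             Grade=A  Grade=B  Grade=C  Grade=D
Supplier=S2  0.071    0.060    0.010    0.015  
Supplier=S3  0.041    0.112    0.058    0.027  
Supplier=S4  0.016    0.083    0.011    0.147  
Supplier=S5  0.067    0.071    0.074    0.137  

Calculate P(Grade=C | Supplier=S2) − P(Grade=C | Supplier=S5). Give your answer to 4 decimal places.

P(Supplier=S2) = 0.071 + 0.060 + 0.010 + 0.015 = 0.156; P(Grade=C | Supplier=S2) = 0.010/0.156 = 0.06410.
P(Supplier=S5) = 0.067 + 0.071 + 0.074 + 0.137 = 0.349; P(Grade=C | Supplier=S5) = 0.074/0.349 = 0.21203.
Difference = -0.1479.

-0.1479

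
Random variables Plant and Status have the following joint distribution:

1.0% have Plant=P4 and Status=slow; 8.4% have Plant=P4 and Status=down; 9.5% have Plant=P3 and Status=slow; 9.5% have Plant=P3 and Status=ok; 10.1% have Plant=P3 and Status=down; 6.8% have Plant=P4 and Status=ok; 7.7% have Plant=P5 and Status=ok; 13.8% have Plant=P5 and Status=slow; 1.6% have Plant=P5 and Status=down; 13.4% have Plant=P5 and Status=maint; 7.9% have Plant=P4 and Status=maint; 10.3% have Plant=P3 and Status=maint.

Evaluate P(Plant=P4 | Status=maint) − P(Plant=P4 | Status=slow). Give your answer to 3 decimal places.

P(Status=maint) = 0.103 + 0.079 + 0.134 = 0.316; P(Plant=P4 | Status=maint) = 0.079/0.316 = 0.2500.
P(Status=slow) = 0.095 + 0.010 + 0.138 = 0.243; P(Plant=P4 | Status=slow) = 0.010/0.243 = 0.0412.
Difference = 0.209.

0.209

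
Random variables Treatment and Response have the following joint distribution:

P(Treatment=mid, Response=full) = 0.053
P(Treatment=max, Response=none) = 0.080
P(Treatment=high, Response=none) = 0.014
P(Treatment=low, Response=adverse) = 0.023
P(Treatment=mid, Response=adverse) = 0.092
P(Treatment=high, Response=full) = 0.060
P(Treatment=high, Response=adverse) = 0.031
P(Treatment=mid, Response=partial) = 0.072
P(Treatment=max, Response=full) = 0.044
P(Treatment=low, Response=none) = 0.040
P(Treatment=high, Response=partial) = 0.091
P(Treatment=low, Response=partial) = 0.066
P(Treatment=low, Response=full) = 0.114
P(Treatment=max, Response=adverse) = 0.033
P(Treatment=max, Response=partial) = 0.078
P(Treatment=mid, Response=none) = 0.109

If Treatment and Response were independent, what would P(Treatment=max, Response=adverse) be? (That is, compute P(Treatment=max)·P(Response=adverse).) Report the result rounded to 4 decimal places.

P(Treatment=max) = 0.080 + 0.078 + 0.044 + 0.033 = 0.235.
P(Response=adverse) = 0.023 + 0.092 + 0.031 + 0.033 = 0.179.
Product: 0.235 × 0.179 = 0.0421.

0.0421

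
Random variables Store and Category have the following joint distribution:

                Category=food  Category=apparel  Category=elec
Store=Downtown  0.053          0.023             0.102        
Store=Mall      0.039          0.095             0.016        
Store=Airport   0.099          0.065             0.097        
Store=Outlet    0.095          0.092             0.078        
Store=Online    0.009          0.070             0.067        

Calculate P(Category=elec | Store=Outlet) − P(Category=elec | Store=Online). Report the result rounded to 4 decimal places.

P(Store=Outlet) = 0.095 + 0.092 + 0.078 = 0.265; P(Category=elec | Store=Outlet) = 0.078/0.265 = 0.29434.
P(Store=Online) = 0.009 + 0.070 + 0.067 = 0.146; P(Category=elec | Store=Online) = 0.067/0.146 = 0.45890.
Difference = -0.1646.

-0.1646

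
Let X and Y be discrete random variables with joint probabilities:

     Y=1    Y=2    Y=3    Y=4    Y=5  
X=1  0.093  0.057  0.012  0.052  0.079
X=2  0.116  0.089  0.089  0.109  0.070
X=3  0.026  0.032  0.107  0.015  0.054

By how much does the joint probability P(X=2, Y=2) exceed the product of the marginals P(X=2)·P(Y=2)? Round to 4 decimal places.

0.0048

P(X=2) = 0.116 + 0.089 + 0.089 + 0.109 + 0.070 = 0.473.
P(Y=2) = 0.057 + 0.089 + 0.032 = 0.178.
P(X=2, Y=2) − P(X=2)P(Y=2) = 0.089 − 0.473×0.178 = 0.0048.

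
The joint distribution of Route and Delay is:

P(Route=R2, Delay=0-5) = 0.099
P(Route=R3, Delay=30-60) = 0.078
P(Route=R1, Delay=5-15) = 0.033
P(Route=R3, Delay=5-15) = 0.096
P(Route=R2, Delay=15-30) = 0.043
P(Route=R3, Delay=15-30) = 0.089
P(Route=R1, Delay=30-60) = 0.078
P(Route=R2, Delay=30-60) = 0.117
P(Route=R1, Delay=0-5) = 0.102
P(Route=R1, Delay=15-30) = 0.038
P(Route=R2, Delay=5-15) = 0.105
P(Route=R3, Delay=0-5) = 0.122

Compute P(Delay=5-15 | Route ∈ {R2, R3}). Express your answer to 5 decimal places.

P(Route=R2) = 0.099 + 0.105 + 0.043 + 0.117 = 0.364.
P(Route=R3) = 0.122 + 0.096 + 0.089 + 0.078 = 0.385.
P(Route ∈ {R2, R3}) = 0.364 + 0.385 = 0.749; P(Delay=5-15, Route ∈ {R2, R3}) = 0.105 + 0.096 = 0.201.
P(Delay=5-15 | Route ∈ {R2, R3}) = 0.201/0.749 = 0.26836.

0.26836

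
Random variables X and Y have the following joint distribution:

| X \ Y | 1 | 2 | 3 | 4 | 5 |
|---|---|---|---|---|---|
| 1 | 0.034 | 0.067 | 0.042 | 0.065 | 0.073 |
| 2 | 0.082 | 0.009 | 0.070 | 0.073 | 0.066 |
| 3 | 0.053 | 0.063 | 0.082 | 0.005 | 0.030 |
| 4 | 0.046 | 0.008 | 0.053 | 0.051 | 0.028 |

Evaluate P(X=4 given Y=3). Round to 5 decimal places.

0.21457

P(Y=3) = 0.042 + 0.070 + 0.082 + 0.053 = 0.247.
P(X=4 | Y=3) = 0.053/0.247 = 0.21457.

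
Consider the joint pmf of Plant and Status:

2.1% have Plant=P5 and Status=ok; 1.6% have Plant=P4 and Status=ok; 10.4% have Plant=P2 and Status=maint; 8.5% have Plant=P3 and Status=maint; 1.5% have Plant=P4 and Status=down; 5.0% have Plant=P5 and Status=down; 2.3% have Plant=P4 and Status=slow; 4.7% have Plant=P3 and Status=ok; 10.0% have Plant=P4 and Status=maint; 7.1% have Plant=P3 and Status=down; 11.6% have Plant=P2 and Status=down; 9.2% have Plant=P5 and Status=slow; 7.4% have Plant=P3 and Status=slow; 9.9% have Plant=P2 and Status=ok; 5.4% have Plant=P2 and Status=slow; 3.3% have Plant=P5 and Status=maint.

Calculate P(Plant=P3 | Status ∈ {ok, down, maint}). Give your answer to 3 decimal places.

0.268

P(Status=ok) = 0.099 + 0.047 + 0.016 + 0.021 = 0.183.
P(Status=down) = 0.116 + 0.071 + 0.015 + 0.050 = 0.252.
P(Status=maint) = 0.104 + 0.085 + 0.100 + 0.033 = 0.322.
P(Status ∈ {ok, down, maint}) = 0.183 + 0.252 + 0.322 = 0.757; P(Plant=P3, Status ∈ {ok, down, maint}) = 0.047 + 0.071 + 0.085 = 0.203.
P(Plant=P3 | Status ∈ {ok, down, maint}) = 0.203/0.757 = 0.268.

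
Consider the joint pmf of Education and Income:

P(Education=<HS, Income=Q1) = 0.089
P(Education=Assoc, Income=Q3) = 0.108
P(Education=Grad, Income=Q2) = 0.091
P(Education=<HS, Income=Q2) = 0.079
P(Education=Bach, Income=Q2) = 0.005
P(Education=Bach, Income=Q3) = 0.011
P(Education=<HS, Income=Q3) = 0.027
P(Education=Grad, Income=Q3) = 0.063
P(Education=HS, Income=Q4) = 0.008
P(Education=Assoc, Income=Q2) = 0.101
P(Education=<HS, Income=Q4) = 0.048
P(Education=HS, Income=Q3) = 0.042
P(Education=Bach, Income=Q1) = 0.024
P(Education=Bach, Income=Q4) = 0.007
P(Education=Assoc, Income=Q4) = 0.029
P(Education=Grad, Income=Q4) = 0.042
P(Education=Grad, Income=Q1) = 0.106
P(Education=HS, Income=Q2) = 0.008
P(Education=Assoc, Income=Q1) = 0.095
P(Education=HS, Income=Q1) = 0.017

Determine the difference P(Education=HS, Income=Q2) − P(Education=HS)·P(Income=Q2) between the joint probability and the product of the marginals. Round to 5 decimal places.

-0.01330

P(Education=HS) = 0.017 + 0.008 + 0.042 + 0.008 = 0.075.
P(Income=Q2) = 0.079 + 0.008 + 0.101 + 0.005 + 0.091 = 0.284.
P(Education=HS, Income=Q2) − P(Education=HS)P(Income=Q2) = 0.008 − 0.075×0.284 = -0.01330.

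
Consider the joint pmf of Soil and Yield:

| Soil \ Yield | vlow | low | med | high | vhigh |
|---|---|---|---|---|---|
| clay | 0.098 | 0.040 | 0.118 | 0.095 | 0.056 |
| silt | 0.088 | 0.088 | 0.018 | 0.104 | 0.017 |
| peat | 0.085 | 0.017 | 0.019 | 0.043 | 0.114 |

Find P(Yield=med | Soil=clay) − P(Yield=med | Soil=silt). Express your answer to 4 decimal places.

P(Soil=clay) = 0.098 + 0.040 + 0.118 + 0.095 + 0.056 = 0.407; P(Yield=med | Soil=clay) = 0.118/0.407 = 0.28993.
P(Soil=silt) = 0.088 + 0.088 + 0.018 + 0.104 + 0.017 = 0.315; P(Yield=med | Soil=silt) = 0.018/0.315 = 0.05714.
Difference = 0.2328.

0.2328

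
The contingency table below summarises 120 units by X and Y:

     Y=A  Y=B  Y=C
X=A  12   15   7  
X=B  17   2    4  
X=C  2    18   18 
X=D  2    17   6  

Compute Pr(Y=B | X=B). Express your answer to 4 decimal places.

0.0870

Total with X=B: 17 + 2 + 4 = 23.
P(Y=B | X=B) = 2/23 = 0.0870.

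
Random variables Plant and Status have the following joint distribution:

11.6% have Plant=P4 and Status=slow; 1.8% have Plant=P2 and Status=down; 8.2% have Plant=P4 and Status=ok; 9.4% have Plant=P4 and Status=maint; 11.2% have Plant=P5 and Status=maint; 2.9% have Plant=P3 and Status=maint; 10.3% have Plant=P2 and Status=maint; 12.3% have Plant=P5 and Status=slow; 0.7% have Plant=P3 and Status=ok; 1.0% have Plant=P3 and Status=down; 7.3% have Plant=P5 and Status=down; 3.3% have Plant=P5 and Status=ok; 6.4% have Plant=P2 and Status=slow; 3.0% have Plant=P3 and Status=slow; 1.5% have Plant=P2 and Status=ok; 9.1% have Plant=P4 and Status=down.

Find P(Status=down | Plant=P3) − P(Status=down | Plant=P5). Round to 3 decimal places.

P(Plant=P3) = 0.007 + 0.030 + 0.010 + 0.029 = 0.076; P(Status=down | Plant=P3) = 0.010/0.076 = 0.1316.
P(Plant=P5) = 0.033 + 0.123 + 0.073 + 0.112 = 0.341; P(Status=down | Plant=P5) = 0.073/0.341 = 0.2141.
Difference = -0.082.

-0.082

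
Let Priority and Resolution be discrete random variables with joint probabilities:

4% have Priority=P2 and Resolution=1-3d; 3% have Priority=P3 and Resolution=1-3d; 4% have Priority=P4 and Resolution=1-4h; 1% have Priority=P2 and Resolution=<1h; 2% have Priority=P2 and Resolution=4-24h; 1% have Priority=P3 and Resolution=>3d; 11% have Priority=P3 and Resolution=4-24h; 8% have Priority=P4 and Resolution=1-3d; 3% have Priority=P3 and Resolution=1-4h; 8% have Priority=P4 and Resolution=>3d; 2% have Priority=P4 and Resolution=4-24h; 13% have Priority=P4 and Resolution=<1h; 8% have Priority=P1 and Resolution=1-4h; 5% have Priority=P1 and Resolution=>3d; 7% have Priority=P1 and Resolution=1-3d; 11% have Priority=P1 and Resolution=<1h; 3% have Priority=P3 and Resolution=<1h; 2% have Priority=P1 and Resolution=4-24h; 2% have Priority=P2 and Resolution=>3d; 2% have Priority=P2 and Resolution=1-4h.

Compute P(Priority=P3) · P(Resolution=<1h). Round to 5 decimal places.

0.05880

P(Priority=P3) = 0.03 + 0.03 + 0.11 + 0.03 + 0.01 = 0.21.
P(Resolution=<1h) = 0.11 + 0.01 + 0.03 + 0.13 = 0.28.
Product: 0.21 × 0.28 = 0.05880.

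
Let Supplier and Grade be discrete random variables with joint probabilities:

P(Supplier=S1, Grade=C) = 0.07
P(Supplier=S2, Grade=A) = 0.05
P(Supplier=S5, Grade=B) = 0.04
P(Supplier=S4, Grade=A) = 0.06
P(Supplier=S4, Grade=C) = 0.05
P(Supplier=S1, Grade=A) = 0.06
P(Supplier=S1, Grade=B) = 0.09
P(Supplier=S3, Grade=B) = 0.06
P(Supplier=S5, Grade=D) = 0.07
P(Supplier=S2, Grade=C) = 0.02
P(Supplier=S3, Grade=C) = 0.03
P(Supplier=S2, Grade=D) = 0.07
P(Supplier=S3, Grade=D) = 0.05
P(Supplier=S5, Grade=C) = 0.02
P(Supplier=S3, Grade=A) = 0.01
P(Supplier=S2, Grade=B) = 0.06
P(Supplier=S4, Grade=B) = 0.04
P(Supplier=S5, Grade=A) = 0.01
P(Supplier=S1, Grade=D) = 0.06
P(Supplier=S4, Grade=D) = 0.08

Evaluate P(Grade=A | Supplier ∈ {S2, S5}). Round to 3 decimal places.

0.176

P(Supplier=S2) = 0.05 + 0.06 + 0.02 + 0.07 = 0.20.
P(Supplier=S5) = 0.01 + 0.04 + 0.02 + 0.07 = 0.14.
P(Supplier ∈ {S2, S5}) = 0.20 + 0.14 = 0.34; P(Grade=A, Supplier ∈ {S2, S5}) = 0.05 + 0.01 = 0.06.
P(Grade=A | Supplier ∈ {S2, S5}) = 0.06/0.34 = 0.176.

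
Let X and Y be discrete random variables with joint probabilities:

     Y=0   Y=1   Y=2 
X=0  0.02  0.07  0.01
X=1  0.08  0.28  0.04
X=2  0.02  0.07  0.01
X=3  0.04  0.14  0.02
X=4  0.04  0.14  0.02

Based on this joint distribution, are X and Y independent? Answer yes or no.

Every cell satisfies P(X,Y) = P(X)·P(Y). For instance P(X=4) = 0.20, P(Y=2) = 0.10, and 0.20×0.10 = 0.02 matches the joint entry. So X and Y are independent.

yes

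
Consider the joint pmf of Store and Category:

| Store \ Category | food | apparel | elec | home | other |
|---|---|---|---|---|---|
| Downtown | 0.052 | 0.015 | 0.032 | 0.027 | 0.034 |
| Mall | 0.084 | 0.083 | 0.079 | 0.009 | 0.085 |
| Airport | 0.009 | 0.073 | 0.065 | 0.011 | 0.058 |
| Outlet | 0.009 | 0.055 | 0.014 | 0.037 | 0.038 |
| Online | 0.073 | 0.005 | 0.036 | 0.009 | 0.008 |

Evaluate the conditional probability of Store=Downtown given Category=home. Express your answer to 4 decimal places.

P(Category=home) = 0.027 + 0.009 + 0.011 + 0.037 + 0.009 = 0.093.
P(Store=Downtown | Category=home) = 0.027/0.093 = 0.2903.

0.2903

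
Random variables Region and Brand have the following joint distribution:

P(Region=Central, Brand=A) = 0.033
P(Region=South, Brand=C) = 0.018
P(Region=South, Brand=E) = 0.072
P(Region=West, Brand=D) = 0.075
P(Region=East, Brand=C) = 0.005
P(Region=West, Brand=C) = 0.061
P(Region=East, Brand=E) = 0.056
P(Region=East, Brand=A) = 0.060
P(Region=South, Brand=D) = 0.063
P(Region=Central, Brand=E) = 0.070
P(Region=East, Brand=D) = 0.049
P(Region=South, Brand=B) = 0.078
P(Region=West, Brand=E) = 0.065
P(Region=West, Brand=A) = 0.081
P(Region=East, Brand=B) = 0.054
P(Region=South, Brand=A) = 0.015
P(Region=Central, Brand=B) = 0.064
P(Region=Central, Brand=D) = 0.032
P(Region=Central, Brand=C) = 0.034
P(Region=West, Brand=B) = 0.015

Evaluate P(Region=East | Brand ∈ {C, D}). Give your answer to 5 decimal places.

P(Brand=C) = 0.018 + 0.005 + 0.061 + 0.034 = 0.118.
P(Brand=D) = 0.063 + 0.049 + 0.075 + 0.032 = 0.219.
P(Brand ∈ {C, D}) = 0.118 + 0.219 = 0.337; P(Region=East, Brand ∈ {C, D}) = 0.005 + 0.049 = 0.054.
P(Region=East | Brand ∈ {C, D}) = 0.054/0.337 = 0.16024.

0.16024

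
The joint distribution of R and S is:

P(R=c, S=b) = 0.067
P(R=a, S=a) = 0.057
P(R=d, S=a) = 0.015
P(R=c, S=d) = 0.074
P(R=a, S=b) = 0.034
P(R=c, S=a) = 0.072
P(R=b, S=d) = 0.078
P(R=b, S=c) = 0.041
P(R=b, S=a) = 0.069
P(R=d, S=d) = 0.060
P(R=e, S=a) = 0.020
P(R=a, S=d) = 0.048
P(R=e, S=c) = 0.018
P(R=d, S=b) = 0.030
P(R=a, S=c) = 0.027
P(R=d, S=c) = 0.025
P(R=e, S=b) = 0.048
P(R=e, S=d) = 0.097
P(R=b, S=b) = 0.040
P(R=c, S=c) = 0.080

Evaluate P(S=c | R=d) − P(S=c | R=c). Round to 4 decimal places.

P(R=d) = 0.015 + 0.030 + 0.025 + 0.060 = 0.130; P(S=c | R=d) = 0.025/0.130 = 0.19231.
P(R=c) = 0.072 + 0.067 + 0.080 + 0.074 = 0.293; P(S=c | R=c) = 0.080/0.293 = 0.27304.
Difference = -0.0807.

-0.0807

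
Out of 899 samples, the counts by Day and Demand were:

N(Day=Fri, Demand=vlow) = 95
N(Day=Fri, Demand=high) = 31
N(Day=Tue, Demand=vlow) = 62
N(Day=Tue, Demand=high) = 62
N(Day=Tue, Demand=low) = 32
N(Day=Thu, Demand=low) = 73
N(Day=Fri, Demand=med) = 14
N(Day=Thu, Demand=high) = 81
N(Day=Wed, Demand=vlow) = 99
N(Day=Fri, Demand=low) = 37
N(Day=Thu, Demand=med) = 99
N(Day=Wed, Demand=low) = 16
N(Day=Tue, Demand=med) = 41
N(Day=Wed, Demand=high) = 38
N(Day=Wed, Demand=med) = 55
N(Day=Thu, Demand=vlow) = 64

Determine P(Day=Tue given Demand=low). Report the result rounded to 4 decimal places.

0.2025

Total with Demand=low: 32 + 16 + 73 + 37 = 158.
P(Day=Tue | Demand=low) = 32/158 = 0.2025.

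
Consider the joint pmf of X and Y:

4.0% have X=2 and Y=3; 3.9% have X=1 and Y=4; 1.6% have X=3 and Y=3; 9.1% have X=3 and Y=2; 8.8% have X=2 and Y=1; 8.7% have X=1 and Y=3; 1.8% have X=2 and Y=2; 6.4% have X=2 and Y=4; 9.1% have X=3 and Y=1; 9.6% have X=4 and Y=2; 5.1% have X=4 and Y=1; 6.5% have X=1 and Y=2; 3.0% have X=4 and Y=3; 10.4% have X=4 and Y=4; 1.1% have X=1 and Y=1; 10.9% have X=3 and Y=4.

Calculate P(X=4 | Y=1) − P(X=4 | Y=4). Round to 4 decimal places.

P(Y=1) = 0.011 + 0.088 + 0.091 + 0.051 = 0.241; P(X=4 | Y=1) = 0.051/0.241 = 0.21162.
P(Y=4) = 0.039 + 0.064 + 0.109 + 0.104 = 0.316; P(X=4 | Y=4) = 0.104/0.316 = 0.32911.
Difference = -0.1175.

-0.1175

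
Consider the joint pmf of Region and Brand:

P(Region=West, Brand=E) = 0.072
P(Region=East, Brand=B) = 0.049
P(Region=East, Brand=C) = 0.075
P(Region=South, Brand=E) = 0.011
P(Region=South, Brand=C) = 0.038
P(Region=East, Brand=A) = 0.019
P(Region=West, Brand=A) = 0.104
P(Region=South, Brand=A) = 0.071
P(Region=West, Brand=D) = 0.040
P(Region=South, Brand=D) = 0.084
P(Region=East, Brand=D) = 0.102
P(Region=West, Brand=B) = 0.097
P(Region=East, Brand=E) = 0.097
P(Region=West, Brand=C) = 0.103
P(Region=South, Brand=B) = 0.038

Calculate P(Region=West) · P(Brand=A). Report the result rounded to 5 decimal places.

P(Region=West) = 0.104 + 0.097 + 0.103 + 0.040 + 0.072 = 0.416.
P(Brand=A) = 0.071 + 0.019 + 0.104 = 0.194.
Product: 0.416 × 0.194 = 0.08070.

0.08070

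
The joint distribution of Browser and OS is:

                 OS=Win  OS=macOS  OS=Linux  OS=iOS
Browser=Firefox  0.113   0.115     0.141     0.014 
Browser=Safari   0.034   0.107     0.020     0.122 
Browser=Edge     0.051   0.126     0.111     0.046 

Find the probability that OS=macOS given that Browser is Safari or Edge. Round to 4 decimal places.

P(Browser=Safari) = 0.034 + 0.107 + 0.020 + 0.122 = 0.283.
P(Browser=Edge) = 0.051 + 0.126 + 0.111 + 0.046 = 0.334.
P(Browser ∈ {Safari, Edge}) = 0.283 + 0.334 = 0.617; P(OS=macOS, Browser ∈ {Safari, Edge}) = 0.107 + 0.126 = 0.233.
P(OS=macOS | Browser ∈ {Safari, Edge}) = 0.233/0.617 = 0.3776.

0.3776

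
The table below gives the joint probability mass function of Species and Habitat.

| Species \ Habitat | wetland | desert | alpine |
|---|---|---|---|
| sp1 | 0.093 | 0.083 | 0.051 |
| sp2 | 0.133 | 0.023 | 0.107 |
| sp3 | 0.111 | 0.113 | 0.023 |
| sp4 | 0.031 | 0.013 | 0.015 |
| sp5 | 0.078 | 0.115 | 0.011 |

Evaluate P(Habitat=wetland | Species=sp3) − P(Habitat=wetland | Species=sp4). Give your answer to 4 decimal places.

P(Species=sp3) = 0.111 + 0.113 + 0.023 = 0.247; P(Habitat=wetland | Species=sp3) = 0.111/0.247 = 0.44939.
P(Species=sp4) = 0.031 + 0.013 + 0.015 = 0.059; P(Habitat=wetland | Species=sp4) = 0.031/0.059 = 0.52542.
Difference = -0.0760.

-0.0760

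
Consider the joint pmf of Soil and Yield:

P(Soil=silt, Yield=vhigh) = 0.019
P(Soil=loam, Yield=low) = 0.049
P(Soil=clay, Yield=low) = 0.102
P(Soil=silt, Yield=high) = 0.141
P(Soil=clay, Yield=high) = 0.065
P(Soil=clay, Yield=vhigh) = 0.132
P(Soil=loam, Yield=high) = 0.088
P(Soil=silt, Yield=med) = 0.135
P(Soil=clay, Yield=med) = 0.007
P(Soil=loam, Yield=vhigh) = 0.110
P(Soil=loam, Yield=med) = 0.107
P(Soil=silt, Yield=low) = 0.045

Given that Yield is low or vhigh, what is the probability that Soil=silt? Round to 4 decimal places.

0.1400

P(Yield=low) = 0.049 + 0.102 + 0.045 = 0.196.
P(Yield=vhigh) = 0.110 + 0.132 + 0.019 = 0.261.
P(Yield ∈ {low, vhigh}) = 0.196 + 0.261 = 0.457; P(Soil=silt, Yield ∈ {low, vhigh}) = 0.045 + 0.019 = 0.064.
P(Soil=silt | Yield ∈ {low, vhigh}) = 0.064/0.457 = 0.1400.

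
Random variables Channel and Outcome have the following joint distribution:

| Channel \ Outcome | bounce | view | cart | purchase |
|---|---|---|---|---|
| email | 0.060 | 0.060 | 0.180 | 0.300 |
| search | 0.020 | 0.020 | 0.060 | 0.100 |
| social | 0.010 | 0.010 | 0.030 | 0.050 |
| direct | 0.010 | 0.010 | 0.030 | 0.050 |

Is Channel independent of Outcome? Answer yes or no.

yes

Every cell satisfies P(Channel,Outcome) = P(Channel)·P(Outcome). For instance P(Channel=direct) = 0.100, P(Outcome=bounce) = 0.100, and 0.100×0.100 = 0.010 matches the joint entry. So Channel and Outcome are independent.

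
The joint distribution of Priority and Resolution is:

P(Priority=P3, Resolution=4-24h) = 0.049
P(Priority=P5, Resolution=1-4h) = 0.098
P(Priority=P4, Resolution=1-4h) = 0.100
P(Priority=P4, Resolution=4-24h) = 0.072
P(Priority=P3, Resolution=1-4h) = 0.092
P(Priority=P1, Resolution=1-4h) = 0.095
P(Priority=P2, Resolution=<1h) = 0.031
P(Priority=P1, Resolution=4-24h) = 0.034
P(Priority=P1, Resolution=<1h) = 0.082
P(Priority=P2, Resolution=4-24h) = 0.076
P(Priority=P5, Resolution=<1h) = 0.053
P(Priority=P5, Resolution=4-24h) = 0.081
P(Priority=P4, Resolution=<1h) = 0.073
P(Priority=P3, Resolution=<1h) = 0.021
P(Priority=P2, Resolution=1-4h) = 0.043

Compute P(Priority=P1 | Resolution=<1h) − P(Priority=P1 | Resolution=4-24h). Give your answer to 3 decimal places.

P(Resolution=<1h) = 0.082 + 0.031 + 0.021 + 0.073 + 0.053 = 0.260; P(Priority=P1 | Resolution=<1h) = 0.082/0.260 = 0.3154.
P(Resolution=4-24h) = 0.034 + 0.076 + 0.049 + 0.072 + 0.081 = 0.312; P(Priority=P1 | Resolution=4-24h) = 0.034/0.312 = 0.1090.
Difference = 0.206.

0.206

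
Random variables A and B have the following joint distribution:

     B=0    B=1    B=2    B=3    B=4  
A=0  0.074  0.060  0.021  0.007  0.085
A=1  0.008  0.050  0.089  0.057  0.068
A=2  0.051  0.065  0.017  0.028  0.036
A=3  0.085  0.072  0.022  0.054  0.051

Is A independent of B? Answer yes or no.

P(A=1) = 0.272 and P(B=0) = 0.218, so their product is 0.05930, but P(A=1, B=0) = 0.008. Since these differ, A and B are not independent.

no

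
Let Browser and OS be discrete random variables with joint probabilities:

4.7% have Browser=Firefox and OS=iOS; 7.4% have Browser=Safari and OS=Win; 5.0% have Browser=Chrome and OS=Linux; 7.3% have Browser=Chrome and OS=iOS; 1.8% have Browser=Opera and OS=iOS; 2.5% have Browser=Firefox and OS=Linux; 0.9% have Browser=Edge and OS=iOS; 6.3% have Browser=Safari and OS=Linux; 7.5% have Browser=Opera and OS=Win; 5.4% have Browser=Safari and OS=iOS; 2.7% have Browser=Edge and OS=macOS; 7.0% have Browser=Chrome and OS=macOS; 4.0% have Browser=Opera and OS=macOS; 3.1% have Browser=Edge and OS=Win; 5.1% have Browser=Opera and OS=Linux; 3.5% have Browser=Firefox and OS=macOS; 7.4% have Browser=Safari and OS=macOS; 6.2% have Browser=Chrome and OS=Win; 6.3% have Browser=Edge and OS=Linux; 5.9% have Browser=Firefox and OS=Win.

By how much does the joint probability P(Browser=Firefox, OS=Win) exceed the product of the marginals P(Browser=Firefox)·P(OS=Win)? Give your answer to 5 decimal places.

0.00903

P(Browser=Firefox) = 0.059 + 0.035 + 0.025 + 0.047 = 0.166.
P(OS=Win) = 0.062 + 0.059 + 0.074 + 0.031 + 0.075 = 0.301.
P(Browser=Firefox, OS=Win) − P(Browser=Firefox)P(OS=Win) = 0.059 − 0.166×0.301 = 0.00903.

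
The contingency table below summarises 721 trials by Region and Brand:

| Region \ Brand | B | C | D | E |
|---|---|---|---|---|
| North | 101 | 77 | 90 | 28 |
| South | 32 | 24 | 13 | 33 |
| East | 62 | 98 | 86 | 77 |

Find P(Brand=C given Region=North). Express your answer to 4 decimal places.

0.2601

Total with Region=North: 101 + 77 + 90 + 28 = 296.
P(Brand=C | Region=North) = 77/296 = 0.2601.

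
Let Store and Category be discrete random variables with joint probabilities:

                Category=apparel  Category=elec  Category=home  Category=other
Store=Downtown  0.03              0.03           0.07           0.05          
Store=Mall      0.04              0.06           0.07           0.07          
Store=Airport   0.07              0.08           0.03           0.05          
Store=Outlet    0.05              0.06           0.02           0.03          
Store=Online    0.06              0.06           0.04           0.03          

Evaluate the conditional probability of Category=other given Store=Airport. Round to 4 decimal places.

P(Store=Airport) = 0.07 + 0.08 + 0.03 + 0.05 = 0.23.
P(Category=other | Store=Airport) = 0.05/0.23 = 0.2174.

0.2174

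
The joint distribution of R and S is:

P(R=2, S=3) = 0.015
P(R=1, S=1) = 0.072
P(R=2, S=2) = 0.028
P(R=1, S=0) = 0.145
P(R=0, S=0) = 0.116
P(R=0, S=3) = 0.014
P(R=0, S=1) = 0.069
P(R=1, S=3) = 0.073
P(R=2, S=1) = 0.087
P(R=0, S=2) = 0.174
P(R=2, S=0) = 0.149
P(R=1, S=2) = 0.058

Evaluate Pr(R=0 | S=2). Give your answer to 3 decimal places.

P(S=2) = 0.174 + 0.058 + 0.028 = 0.260.
P(R=0 | S=2) = 0.174/0.260 = 0.669.

0.669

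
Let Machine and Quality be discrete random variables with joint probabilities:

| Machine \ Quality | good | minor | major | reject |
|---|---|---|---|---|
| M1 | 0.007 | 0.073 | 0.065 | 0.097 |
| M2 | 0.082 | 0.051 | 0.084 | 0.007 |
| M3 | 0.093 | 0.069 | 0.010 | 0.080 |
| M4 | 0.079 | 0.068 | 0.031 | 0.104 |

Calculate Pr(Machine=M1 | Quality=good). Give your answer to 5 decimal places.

P(Quality=good) = 0.007 + 0.082 + 0.093 + 0.079 = 0.261.
P(Machine=M1 | Quality=good) = 0.007/0.261 = 0.02682.

0.02682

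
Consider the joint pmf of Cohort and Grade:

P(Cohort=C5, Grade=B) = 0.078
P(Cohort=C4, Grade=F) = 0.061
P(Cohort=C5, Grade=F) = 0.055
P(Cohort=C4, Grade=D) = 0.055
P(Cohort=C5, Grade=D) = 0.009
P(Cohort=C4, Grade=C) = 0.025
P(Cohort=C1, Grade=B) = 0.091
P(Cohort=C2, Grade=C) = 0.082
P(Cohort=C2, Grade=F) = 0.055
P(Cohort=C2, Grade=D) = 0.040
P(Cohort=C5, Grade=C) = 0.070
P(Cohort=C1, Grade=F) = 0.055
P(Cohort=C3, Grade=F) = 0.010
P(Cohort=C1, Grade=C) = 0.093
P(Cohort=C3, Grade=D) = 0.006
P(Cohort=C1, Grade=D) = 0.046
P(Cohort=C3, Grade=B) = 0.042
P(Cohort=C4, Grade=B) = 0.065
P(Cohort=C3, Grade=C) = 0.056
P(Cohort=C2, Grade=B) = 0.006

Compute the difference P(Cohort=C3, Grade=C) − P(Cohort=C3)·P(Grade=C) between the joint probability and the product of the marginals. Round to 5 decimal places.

0.01884

P(Cohort=C3) = 0.042 + 0.056 + 0.006 + 0.010 = 0.114.
P(Grade=C) = 0.093 + 0.082 + 0.056 + 0.025 + 0.070 = 0.326.
P(Cohort=C3, Grade=C) − P(Cohort=C3)P(Grade=C) = 0.056 − 0.114×0.326 = 0.01884.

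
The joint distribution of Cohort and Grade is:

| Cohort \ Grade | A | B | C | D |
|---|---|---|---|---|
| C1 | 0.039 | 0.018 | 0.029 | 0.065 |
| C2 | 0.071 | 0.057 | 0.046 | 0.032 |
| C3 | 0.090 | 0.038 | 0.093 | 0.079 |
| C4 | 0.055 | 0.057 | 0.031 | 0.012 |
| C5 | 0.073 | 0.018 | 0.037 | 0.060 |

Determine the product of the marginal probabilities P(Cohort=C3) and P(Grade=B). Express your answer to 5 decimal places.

P(Cohort=C3) = 0.090 + 0.038 + 0.093 + 0.079 = 0.300.
P(Grade=B) = 0.018 + 0.057 + 0.038 + 0.057 + 0.018 = 0.188.
Product: 0.300 × 0.188 = 0.05640.

0.05640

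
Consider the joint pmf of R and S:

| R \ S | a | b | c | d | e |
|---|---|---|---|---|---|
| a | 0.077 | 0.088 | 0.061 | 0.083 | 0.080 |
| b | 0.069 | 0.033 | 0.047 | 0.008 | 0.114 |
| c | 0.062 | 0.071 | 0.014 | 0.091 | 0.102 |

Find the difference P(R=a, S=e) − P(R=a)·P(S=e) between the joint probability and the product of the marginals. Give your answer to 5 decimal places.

P(R=a) = 0.077 + 0.088 + 0.061 + 0.083 + 0.080 = 0.389.
P(S=e) = 0.080 + 0.114 + 0.102 = 0.296.
P(R=a, S=e) − P(R=a)P(S=e) = 0.080 − 0.389×0.296 = -0.03514.

-0.03514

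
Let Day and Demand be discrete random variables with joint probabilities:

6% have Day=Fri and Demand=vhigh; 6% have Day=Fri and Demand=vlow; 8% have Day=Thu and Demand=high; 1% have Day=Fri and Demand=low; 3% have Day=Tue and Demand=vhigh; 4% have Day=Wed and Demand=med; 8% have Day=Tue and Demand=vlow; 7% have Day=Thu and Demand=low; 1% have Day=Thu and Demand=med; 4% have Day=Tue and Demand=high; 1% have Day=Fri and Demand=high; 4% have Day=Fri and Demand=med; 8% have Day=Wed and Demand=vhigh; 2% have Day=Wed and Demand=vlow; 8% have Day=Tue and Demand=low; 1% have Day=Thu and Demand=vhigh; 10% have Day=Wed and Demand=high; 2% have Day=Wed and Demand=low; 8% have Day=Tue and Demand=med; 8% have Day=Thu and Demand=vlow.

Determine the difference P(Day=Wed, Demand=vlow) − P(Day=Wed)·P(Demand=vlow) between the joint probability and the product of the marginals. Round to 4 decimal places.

P(Day=Wed) = 0.02 + 0.02 + 0.04 + 0.10 + 0.08 = 0.26.
P(Demand=vlow) = 0.08 + 0.02 + 0.08 + 0.06 = 0.24.
P(Day=Wed, Demand=vlow) − P(Day=Wed)P(Demand=vlow) = 0.02 − 0.26×0.24 = -0.0424.

-0.0424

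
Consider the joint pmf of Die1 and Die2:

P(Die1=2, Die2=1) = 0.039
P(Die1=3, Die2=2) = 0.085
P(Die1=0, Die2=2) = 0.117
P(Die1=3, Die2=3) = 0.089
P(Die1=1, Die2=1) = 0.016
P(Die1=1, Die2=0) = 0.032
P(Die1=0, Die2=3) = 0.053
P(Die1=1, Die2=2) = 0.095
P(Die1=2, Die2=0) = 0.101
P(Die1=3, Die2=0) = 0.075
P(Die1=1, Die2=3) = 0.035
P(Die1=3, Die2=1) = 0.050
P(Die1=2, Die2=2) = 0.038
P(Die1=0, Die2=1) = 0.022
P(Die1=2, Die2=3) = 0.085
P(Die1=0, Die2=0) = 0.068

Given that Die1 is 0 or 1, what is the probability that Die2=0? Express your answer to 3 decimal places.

P(Die1=0) = 0.068 + 0.022 + 0.117 + 0.053 = 0.260.
P(Die1=1) = 0.032 + 0.016 + 0.095 + 0.035 = 0.178.
P(Die1 ∈ {0, 1}) = 0.260 + 0.178 = 0.438; P(Die2=0, Die1 ∈ {0, 1}) = 0.068 + 0.032 = 0.100.
P(Die2=0 | Die1 ∈ {0, 1}) = 0.100/0.438 = 0.228.

0.228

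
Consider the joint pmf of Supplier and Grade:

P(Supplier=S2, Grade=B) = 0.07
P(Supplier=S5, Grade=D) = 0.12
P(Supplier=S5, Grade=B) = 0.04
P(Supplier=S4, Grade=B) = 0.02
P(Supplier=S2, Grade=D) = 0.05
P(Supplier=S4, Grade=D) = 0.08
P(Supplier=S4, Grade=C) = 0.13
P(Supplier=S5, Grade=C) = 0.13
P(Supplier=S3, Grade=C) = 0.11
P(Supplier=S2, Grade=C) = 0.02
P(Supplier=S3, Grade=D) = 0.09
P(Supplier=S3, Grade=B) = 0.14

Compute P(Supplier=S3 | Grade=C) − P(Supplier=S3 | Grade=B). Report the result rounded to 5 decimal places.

P(Grade=C) = 0.02 + 0.11 + 0.13 + 0.13 = 0.39; P(Supplier=S3 | Grade=C) = 0.11/0.39 = 0.282051.
P(Grade=B) = 0.07 + 0.14 + 0.02 + 0.04 = 0.27; P(Supplier=S3 | Grade=B) = 0.14/0.27 = 0.518519.
Difference = -0.23647.

-0.23647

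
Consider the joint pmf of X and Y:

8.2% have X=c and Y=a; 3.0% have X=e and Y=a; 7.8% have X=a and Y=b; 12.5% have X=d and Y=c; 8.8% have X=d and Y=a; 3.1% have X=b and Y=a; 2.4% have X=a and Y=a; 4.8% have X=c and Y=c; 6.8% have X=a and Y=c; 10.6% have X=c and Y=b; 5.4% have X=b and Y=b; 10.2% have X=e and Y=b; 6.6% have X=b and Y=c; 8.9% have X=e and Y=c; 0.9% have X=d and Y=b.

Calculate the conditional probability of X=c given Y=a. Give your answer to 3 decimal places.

0.322

P(Y=a) = 0.024 + 0.031 + 0.082 + 0.088 + 0.030 = 0.255.
P(X=c | Y=a) = 0.082/0.255 = 0.322.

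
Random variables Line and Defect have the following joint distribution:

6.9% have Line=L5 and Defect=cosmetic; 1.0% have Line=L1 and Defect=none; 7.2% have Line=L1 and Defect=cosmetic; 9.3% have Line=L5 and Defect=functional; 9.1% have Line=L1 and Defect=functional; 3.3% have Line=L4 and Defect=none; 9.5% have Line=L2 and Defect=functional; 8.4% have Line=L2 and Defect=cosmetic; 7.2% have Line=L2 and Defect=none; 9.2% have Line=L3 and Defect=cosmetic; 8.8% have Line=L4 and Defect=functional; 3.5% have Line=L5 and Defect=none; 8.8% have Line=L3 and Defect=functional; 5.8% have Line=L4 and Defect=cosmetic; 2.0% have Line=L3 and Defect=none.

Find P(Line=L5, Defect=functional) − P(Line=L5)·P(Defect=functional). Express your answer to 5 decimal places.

0.00337

P(Line=L5) = 0.035 + 0.069 + 0.093 = 0.197.
P(Defect=functional) = 0.091 + 0.095 + 0.088 + 0.088 + 0.093 = 0.455.
P(Line=L5, Defect=functional) − P(Line=L5)P(Defect=functional) = 0.093 − 0.197×0.455 = 0.00337.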